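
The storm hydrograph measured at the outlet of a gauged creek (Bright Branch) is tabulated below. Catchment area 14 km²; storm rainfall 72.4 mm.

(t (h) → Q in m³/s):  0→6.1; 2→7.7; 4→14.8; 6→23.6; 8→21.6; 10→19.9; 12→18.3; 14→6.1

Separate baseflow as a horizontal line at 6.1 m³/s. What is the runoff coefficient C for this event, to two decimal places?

ΣQ_DR = 69.30 m³/s; V = ΣQ_DR·Δt = 4.990 × 10^5 m³.
Runoff depth d = V / A = 35.64 mm.
C = d / P = 35.64 / 72.4 = 0.49.

C ≈ 0.49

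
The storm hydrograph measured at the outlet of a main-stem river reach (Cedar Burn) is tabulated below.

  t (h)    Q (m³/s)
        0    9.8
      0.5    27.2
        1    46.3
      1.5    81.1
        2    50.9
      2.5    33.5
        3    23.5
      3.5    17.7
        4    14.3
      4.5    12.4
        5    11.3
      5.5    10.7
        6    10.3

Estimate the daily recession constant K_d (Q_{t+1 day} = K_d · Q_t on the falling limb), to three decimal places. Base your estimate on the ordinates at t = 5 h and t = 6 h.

Between t = 5 h and t = 6 h the flow falls from 11.3 to 10.3 m³/s over 2×0.5 h = 1 h.
Per-interval ratio K = (10.3/11.3)^(1/2) = 0.9547; K_d = K^(24/0.5) = 0.108.

K_d ≈ 0.108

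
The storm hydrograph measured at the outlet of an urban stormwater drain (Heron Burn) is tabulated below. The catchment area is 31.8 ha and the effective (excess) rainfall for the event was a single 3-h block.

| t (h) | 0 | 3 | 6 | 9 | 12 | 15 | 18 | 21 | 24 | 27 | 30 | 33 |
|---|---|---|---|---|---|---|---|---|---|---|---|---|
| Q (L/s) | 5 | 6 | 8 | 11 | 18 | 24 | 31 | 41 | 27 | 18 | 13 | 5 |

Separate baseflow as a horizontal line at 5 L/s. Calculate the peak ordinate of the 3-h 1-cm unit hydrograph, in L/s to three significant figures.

Direct runoff: 0.0, 1.0, 3.0, 6.0, 13.0, 19.0, 26.0, 36.0, 22.0, 13.0, 8.0, 0.0 L/s; ΣQ_DR = 147.0 L/s, peak = 36.0 L/s.
Runoff depth d = ΣQ_DR·Δt / A = 147.0 × 10800 / (31.8 ha) = 4.992 mm.
The 1-cm UH is the DRH scaled by (10 mm)/d, so U_p = 36.0 × 10/4.992 = 72.1 L/s.

U_p ≈ 72.1 L/s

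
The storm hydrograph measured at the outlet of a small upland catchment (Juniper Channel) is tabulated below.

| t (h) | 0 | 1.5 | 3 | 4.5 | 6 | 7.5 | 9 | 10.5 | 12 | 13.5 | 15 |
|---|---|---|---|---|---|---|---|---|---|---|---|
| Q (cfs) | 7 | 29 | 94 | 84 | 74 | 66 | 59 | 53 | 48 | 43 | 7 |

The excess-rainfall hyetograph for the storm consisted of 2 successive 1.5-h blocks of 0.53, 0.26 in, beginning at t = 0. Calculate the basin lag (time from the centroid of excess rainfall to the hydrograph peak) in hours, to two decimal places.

Centroid of excess rainfall: t_c = Σ P_i·t̄_i / ΣP_i = 1.2437 h (block centres at 0.75, 2.25 h).
Hydrograph peak occurs at t = 3 h, so basin lag t_L = 3 − 1.2437 = 1.76 h.

t_L ≈ 1.76 h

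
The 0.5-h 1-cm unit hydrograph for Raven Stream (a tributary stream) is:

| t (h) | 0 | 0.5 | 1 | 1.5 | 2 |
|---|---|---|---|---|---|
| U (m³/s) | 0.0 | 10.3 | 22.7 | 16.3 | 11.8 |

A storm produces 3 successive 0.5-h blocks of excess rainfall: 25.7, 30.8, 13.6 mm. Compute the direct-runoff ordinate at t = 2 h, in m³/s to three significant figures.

Q ≈ 111 m³/s

By discrete convolution, Q_j = Σ (P_i / 10 mm) · U_{j−i}.
At t = 2 h (j=4): Q = (25.7/10)·11.8 + (30.8/10)·16.3 + (13.6/10)·22.7 = 111 m³/s.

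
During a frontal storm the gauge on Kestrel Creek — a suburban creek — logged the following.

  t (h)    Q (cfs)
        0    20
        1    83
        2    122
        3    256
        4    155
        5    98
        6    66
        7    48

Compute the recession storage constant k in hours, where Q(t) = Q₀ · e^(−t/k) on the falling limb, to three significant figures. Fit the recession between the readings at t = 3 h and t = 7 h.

k ≈ 2.39 h

On the falling limb, Q drops from 256 to 48 cfs between t = 3 h and t = 7 h (Δt = 4 h).
k = −Δt / ln(Q₂/Q₁) = −4 / ln(48/256) = 2.39 h.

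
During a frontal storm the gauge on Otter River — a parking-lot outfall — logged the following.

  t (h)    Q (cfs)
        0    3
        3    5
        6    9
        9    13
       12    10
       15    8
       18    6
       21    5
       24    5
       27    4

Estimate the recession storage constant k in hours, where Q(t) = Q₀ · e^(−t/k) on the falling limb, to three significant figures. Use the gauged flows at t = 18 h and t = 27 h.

On the falling limb, Q drops from 6 to 4 cfs between t = 18 h and t = 27 h (Δt = 9 h).
k = −Δt / ln(Q₂/Q₁) = −9 / ln(4/6) = 22.2 h.

k ≈ 22.2 h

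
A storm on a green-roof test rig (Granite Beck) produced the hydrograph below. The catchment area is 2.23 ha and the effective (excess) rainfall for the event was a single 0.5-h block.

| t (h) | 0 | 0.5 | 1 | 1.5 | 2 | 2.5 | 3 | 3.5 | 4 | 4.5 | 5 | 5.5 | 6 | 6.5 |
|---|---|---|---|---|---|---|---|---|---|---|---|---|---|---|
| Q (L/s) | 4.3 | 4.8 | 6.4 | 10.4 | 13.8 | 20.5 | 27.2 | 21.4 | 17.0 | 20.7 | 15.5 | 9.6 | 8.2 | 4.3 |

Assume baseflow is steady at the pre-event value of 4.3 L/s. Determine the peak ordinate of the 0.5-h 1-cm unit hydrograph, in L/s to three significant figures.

Direct runoff: 0.0, 0.5, 2.1, 6.1, 9.5, 16.2, 22.9, 17.1, 12.7, 16.4, 11.2, 5.3, 3.9, 0.0 L/s; ΣQ_DR = 123.9 L/s, peak = 22.9 L/s.
Runoff depth d = ΣQ_DR·Δt / A = 123.9 × 1800 / (2.23 ha) = 10.00 mm.
The 1-cm UH is the DRH scaled by (10 mm)/d, so U_p = 22.9 × 10/10.00 = 22.9 L/s.

U_p ≈ 22.9 L/s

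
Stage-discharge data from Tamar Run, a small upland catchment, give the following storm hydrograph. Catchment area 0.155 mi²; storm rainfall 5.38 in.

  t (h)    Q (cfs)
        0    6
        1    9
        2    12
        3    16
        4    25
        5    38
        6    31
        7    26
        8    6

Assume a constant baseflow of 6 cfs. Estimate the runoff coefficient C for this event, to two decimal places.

C ≈ 0.21

ΣQ_DR = 115.0 cfs; V = ΣQ_DR·Δt = 4.140 × 10^5 ft³.
Runoff depth d = V / A = 1.150 in.
C = d / P = 1.150 / 5.38 = 0.21.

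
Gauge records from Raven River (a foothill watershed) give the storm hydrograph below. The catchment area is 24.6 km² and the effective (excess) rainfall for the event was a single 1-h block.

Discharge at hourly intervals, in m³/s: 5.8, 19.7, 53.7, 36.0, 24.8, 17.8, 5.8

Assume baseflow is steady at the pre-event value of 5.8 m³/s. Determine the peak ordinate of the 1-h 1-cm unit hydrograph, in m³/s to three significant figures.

Direct runoff: 0.0, 13.9, 47.9, 30.2, 19.0, 12.0, 0.0 m³/s; ΣQ_DR = 123.0 m³/s, peak = 47.9 m³/s.
Runoff depth d = ΣQ_DR·Δt / A = 123.0 × 3600 / (24.6 km²) = 18.00 mm.
The 1-cm UH is the DRH scaled by (10 mm)/d, so U_p = 47.9 × 10/18.00 = 26.6 m³/s.

U_p ≈ 26.6 m³/s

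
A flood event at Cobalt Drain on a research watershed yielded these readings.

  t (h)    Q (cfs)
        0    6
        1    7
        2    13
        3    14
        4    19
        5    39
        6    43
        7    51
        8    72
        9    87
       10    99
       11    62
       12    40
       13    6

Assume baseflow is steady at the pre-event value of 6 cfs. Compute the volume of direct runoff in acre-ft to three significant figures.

V ≈ 39.2 acre-ft

Direct-runoff ordinates (Q − Q_b): 0.0, 1.0, 7.0, 8.0, 13.0, 33.0, 37.0, 45.0, 66.0, 81.0, 93.0, 56.0, 34.0, 0.0 cfs.
ΣQ_DR = 474.0 cfs.
With Δt = 1 h = 3600 s, V = ΣQ_DR · Δt = 474.0 × 3600 = 1.71 × 10^6 ft³ = 39.2 acre-ft.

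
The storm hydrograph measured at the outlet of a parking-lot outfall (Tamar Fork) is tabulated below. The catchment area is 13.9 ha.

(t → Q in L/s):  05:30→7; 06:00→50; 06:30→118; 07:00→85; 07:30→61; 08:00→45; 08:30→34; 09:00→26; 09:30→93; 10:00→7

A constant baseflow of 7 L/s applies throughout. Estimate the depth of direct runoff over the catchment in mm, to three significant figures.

d ≈ 5.91 mm

Direct runoff: 0.0, 43.0, 111.0, 78.0, 54.0, 38.0, 27.0, 19.0, 86.0, 0.0 L/s; ΣQ_DR = 456.0 L/s.
V = ΣQ_DR · Δt = 456.0 × 1800 s = 8.208 × 10^5 L.
Over A = 13.9 ha, depth = V / A = 5.91 mm.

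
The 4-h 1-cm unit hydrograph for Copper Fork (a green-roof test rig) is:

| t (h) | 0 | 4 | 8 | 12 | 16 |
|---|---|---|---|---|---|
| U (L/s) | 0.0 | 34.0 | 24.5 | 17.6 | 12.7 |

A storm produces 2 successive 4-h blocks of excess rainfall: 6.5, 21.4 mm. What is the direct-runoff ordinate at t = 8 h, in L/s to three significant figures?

Q ≈ 88.7 L/s

By discrete convolution, Q_j = Σ (P_i / 10 mm) · U_{j−i}.
At t = 8 h (j=2): Q = (6.5/10)·24.5 + (21.4/10)·34.0 = 88.7 L/s.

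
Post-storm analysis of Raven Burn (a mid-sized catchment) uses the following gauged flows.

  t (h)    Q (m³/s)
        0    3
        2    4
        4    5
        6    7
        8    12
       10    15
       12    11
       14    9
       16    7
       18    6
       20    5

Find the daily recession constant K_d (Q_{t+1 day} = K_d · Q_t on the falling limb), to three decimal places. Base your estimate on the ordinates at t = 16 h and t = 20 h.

K_d ≈ 0.133

Between t = 16 h and t = 20 h the flow falls from 7 to 5 m³/s over 2×2 h = 4 h.
Per-interval ratio K = (5/7)^(1/2) = 0.8452; K_d = K^(24/2) = 0.133.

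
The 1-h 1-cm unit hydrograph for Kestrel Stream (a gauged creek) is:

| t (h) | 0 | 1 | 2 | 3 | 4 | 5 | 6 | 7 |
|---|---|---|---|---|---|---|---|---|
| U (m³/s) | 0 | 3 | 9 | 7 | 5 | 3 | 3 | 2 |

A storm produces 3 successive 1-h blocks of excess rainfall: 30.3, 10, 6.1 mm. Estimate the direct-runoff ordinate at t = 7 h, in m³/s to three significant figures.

Q ≈ 10.9 m³/s

By discrete convolution, Q_j = Σ (P_i / 10 mm) · U_{j−i}.
At t = 7 h (j=7): Q = (30.3/10)·2 + (10/10)·3 + (6.1/10)·3 = 10.9 m³/s.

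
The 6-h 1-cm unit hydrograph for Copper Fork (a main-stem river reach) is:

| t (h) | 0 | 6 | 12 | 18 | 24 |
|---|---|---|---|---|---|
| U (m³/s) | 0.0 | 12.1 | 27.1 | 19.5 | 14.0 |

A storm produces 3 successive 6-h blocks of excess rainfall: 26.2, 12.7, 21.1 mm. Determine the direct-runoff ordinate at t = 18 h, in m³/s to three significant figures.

Q ≈ 111 m³/s

By discrete convolution, Q_j = Σ (P_i / 10 mm) · U_{j−i}.
At t = 18 h (j=3): Q = (26.2/10)·19.5 + (12.7/10)·27.1 + (21.1/10)·12.1 = 111 m³/s.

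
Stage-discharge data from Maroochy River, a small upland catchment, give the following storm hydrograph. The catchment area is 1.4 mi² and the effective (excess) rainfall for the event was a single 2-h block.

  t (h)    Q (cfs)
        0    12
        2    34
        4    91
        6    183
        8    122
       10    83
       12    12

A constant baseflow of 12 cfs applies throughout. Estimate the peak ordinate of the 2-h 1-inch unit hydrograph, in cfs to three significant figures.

Direct runoff: 0.0, 22.0, 79.0, 171.0, 110.0, 71.0, 0.0 cfs; ΣQ_DR = 453.0 cfs, peak = 171.0 cfs.
Runoff depth d = ΣQ_DR·Δt / A = 453.0 × 7200 / (1.4 mi²) = 1.003 in.
The 1-inch UH is the DRH scaled by (1 in)/d, so U_p = 171.0 × 1/1.003 = 171 cfs.

U_p ≈ 171 cfs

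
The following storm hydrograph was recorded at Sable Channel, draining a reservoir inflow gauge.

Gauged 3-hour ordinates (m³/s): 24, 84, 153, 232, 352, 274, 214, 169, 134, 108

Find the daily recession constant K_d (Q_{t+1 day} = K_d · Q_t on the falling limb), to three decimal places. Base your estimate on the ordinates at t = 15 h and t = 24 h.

Between t = 15 h and t = 24 h the flow falls from 274 to 134 m³/s over 3×3 h = 9 h.
Per-interval ratio K = (134/274)^(1/3) = 0.7879; K_d = K^(24/3) = 0.148.

K_d ≈ 0.148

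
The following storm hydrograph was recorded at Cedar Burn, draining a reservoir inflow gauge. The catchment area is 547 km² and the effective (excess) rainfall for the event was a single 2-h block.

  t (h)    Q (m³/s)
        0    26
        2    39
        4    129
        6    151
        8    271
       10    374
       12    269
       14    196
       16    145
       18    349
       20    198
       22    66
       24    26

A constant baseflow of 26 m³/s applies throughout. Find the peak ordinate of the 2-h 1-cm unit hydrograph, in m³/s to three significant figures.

Direct runoff: 0.0, 13.0, 103.0, 125.0, 245.0, 348.0, 243.0, 170.0, 119.0, 323.0, 172.0, 40.0, 0.0 m³/s; ΣQ_DR = 1901 m³/s, peak = 348.0 m³/s.
Runoff depth d = ΣQ_DR·Δt / A = 1901 × 7200 / (547 km²) = 25.02 mm.
The 1-cm UH is the DRH scaled by (10 mm)/d, so U_p = 348.0 × 10/25.02 = 139 m³/s.

U_p ≈ 139 m³/s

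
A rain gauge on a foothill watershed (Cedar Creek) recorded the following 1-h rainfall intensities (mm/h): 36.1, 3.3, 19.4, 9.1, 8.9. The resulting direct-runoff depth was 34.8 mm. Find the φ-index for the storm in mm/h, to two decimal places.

Only the 2 blocks with intensity above φ contribute runoff: 36.1, 19.4 mm/h.
Σ(I−φ)·Δt = d  ⇒  (36.1+19.4 − 2φ)·1 = 34.8
φ = (55.50 − 34.8/1) / 2 = 10.35 mm/h.

φ ≈ 10.35 mm/h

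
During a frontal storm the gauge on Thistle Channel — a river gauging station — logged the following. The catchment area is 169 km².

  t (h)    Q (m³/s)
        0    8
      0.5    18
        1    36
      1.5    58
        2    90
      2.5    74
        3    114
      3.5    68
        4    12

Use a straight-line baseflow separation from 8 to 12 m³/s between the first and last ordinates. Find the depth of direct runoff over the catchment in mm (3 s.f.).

Direct runoff: 0.00, 9.50, 27.00, 48.50, 80.00, 63.50, 103.00, 56.50, 0.00 m³/s; ΣQ_DR = 388.0 m³/s.
V = ΣQ_DR · Δt = 388.0 × 1800 s = 6.984 × 10^5 m³.
Over A = 169 km², depth = V / A = 4.13 mm.

d ≈ 4.13 mm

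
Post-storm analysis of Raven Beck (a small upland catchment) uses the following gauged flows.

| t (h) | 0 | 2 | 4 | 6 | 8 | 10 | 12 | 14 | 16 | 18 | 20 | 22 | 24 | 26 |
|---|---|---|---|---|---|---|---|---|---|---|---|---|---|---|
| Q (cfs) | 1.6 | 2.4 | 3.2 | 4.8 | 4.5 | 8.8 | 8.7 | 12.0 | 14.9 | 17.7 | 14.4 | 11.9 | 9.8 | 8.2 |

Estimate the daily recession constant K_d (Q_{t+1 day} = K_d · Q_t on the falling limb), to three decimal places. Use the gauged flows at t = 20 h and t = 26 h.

Between t = 20 h and t = 26 h the flow falls from 14.4 to 8.2 cfs over 3×2 h = 6 h.
Per-interval ratio K = (8.2/14.4)^(1/3) = 0.8289; K_d = K^(24/2) = 0.105.

K_d ≈ 0.105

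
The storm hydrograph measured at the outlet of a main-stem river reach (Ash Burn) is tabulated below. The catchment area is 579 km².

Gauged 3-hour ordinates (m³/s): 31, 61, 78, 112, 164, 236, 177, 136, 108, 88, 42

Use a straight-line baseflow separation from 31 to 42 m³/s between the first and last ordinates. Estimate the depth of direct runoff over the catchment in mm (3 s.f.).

Direct runoff: 0.00, 28.90, 44.80, 77.70, 128.60, 199.50, 139.40, 97.30, 68.20, 47.10, 0.00 m³/s; ΣQ_DR = 831.5 m³/s.
V = ΣQ_DR · Δt = 831.5 × 10800 s = 8.980 × 10^6 m³.
Over A = 579 km², depth = V / A = 15.5 mm.

d ≈ 15.5 mm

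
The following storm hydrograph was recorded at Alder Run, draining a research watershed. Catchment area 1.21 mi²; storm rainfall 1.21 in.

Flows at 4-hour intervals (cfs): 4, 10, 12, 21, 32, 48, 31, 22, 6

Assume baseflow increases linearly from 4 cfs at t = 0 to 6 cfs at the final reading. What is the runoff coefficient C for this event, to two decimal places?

C ≈ 0.60

ΣQ_DR = 141.0 cfs; V = ΣQ_DR·Δt = 2.030 × 10^6 ft³.
Runoff depth d = V / A = 0.7223 in.
C = d / P = 0.7223 / 1.21 = 0.60.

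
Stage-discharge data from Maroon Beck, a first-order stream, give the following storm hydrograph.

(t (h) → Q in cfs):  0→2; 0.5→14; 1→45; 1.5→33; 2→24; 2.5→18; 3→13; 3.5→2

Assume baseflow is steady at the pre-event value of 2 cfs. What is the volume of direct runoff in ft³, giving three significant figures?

Direct-runoff ordinates (Q − Q_b): 0.0, 12.0, 43.0, 31.0, 22.0, 16.0, 11.0, 0.0 cfs.
ΣQ_DR = 135.0 cfs.
With Δt = 0.5 h = 1800 s, V = ΣQ_DR · Δt = 135.0 × 1800 = 2.43 × 10^5 ft³.

V ≈ 2.43 × 10^5 ft³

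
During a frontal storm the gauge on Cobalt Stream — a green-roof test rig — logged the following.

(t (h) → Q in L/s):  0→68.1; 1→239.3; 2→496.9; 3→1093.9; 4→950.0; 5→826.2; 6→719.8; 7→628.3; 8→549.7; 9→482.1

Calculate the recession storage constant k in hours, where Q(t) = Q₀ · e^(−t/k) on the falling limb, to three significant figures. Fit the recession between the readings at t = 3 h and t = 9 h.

k ≈ 7.32 h

On the falling limb, Q drops from 1093.9 to 482.1 L/s between t = 3 h and t = 9 h (Δt = 6 h).
k = −Δt / ln(Q₂/Q₁) = −6 / ln(482.1/1093.9) = 7.32 h.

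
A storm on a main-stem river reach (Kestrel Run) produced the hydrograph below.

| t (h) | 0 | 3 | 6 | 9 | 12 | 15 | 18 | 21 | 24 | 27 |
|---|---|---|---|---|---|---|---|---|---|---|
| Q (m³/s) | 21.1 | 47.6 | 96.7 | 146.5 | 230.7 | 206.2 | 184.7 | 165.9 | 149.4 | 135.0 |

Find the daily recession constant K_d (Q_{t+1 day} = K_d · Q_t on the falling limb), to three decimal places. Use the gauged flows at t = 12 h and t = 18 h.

Between t = 12 h and t = 18 h the flow falls from 230.7 to 184.7 m³/s over 2×3 h = 6 h.
Per-interval ratio K = (184.7/230.7)^(1/2) = 0.8948; K_d = K^(24/3) = 0.411.

K_d ≈ 0.411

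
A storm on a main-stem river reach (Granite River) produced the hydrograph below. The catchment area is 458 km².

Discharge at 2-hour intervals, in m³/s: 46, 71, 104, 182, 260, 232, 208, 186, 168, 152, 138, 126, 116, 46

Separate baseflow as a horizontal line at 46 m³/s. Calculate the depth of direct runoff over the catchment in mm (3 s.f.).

d ≈ 21.9 mm

Direct runoff: 0.0, 25.0, 58.0, 136.0, 214.0, 186.0, 162.0, 140.0, 122.0, 106.0, 92.0, 80.0, 70.0, 0.0 m³/s; ΣQ_DR = 1391 m³/s.
V = ΣQ_DR · Δt = 1391 × 7200 s = 1.002 × 10^7 m³.
Over A = 458 km², depth = V / A = 21.9 mm.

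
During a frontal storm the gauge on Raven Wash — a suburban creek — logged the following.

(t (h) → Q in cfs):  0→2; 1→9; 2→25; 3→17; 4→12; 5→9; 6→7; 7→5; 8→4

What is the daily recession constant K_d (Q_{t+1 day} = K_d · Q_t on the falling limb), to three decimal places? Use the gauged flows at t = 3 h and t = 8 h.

K_d ≈ 0.001

Between t = 3 h and t = 8 h the flow falls from 17 to 4 cfs over 5×1 h = 5 h.
Per-interval ratio K = (4/17)^(1/5) = 0.7487; K_d = K^(24/1) = 0.001.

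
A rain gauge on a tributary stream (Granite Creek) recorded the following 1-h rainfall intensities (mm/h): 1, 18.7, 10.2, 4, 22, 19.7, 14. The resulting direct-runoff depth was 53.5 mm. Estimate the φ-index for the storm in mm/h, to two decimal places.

Only the 5 blocks with intensity above φ contribute runoff: 18.7, 10.2, 22, 19.7, 14 mm/h.
Σ(I−φ)·Δt = d  ⇒  (18.7+10.2+22+19.7+14 − 5φ)·1 = 53.5
φ = (84.60 − 53.5/1) / 5 = 6.22 mm/h.

φ ≈ 6.22 mm/h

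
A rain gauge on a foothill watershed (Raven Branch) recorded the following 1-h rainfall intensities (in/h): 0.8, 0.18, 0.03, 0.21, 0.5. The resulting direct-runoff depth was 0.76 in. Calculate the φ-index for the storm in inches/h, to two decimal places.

Only the 2 blocks with intensity above φ contribute runoff: 0.8, 0.5 in/h.
Σ(I−φ)·Δt = d  ⇒  (0.8+0.5 − 2φ)·1 = 0.76
φ = (1.300 − 0.76/1) / 2 = 0.27 in/h.

φ ≈ 0.27 in/h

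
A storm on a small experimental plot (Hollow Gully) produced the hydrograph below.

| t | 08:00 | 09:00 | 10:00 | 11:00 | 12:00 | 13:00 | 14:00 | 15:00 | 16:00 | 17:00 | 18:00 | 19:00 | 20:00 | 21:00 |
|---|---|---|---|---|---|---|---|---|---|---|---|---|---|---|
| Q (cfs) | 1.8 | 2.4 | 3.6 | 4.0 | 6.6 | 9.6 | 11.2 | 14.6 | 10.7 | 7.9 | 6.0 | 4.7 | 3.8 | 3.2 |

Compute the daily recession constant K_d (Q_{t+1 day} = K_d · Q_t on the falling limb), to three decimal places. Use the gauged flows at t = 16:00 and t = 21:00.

K_d ≈ 0.003

Between t = 16:00 and t = 21:00 the flow falls from 10.7 to 3.2 cfs over 5×1 h = 5 h.
Per-interval ratio K = (3.2/10.7)^(1/5) = 0.7855; K_d = K^(24/1) = 0.003.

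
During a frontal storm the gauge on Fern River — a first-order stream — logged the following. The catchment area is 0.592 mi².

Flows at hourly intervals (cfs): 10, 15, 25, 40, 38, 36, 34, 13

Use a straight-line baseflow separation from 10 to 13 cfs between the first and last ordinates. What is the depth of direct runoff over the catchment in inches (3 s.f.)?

d ≈ 0.311 in

Direct runoff: 0.00, 4.57, 14.14, 28.71, 26.29, 23.86, 21.43, 0.00 cfs; ΣQ_DR = 119.0 cfs.
V = ΣQ_DR · Δt = 119.0 × 3600 s = 4.284 × 10^5 ft³.
Over A = 0.592 mi², depth = V / A = 0.311 in.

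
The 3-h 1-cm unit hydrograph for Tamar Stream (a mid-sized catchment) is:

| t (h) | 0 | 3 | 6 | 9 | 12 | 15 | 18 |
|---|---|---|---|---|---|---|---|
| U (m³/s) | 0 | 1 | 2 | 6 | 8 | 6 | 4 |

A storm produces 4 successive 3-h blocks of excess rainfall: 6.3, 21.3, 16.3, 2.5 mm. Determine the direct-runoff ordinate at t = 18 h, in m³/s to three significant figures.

By discrete convolution, Q_j = Σ (P_i / 10 mm) · U_{j−i}.
At t = 18 h (j=6): Q = (6.3/10)·4 + (21.3/10)·6 + (16.3/10)·8 + (2.5/10)·6 = 29.8 m³/s.

Q ≈ 29.8 m³/s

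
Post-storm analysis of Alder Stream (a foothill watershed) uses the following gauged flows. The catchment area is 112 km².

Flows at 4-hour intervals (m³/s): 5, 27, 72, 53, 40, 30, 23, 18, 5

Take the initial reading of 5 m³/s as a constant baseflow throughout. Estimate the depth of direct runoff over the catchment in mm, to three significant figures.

d ≈ 29.3 mm

Direct runoff: 0.0, 22.0, 67.0, 48.0, 35.0, 25.0, 18.0, 13.0, 0.0 m³/s; ΣQ_DR = 228.0 m³/s.
V = ΣQ_DR · Δt = 228.0 × 14400 s = 3.283 × 10^6 m³.
Over A = 112 km², depth = V / A = 29.3 mm.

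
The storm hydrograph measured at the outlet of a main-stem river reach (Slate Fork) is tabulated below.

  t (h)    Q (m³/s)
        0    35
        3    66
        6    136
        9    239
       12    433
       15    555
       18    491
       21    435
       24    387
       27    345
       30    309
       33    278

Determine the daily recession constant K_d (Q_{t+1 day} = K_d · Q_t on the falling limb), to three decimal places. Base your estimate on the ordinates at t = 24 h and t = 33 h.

K_d ≈ 0.414

Between t = 24 h and t = 33 h the flow falls from 387 to 278 m³/s over 3×3 h = 9 h.
Per-interval ratio K = (278/387)^(1/3) = 0.8956; K_d = K^(24/3) = 0.414.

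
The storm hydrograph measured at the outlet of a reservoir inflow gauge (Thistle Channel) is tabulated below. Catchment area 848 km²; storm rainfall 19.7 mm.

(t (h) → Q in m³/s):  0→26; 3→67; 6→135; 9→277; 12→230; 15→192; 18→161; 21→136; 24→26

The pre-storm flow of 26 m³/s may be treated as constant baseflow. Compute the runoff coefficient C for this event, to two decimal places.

ΣQ_DR = 1016 m³/s; V = ΣQ_DR·Δt = 1.097 × 10^7 m³.
Runoff depth d = V / A = 12.94 mm.
C = d / P = 12.94 / 19.7 = 0.66.

C ≈ 0.66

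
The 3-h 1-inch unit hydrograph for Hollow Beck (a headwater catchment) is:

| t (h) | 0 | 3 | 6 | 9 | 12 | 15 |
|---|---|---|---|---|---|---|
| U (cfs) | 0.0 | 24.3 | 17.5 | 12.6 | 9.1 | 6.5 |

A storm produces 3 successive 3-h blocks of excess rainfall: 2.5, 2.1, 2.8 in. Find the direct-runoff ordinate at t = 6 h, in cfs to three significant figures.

By discrete convolution, Q_j = Σ (P_i / 1 in) · U_{j−i}.
At t = 6 h (j=2): Q = (2.5/1)·17.5 + (2.1/1)·24.3 + (2.8/1)·0.0 = 94.8 cfs.

Q ≈ 94.8 cfs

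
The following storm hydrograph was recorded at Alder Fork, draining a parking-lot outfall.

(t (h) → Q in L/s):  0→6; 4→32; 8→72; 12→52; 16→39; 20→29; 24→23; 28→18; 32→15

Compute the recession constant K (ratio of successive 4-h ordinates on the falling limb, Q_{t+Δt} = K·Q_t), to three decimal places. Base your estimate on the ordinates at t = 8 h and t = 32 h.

K ≈ 0.770

Using the recession-limb readings at t = 8 h and t = 32 h: Q falls from 72 to 15 L/s over 6 intervals.
K = (Q₂/Q₁)^(1/6) = (15/72)^(1/6) = 0.770.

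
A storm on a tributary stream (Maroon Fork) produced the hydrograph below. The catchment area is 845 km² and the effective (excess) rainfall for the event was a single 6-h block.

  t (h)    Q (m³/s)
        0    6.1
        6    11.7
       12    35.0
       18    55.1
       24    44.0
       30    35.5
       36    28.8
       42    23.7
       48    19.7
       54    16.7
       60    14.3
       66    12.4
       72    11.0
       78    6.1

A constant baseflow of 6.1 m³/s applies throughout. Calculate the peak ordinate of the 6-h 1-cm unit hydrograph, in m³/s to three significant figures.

Direct runoff: 0.0, 5.6, 28.9, 49.0, 37.9, 29.4, 22.7, 17.6, 13.6, 10.6, 8.2, 6.3, 4.9, 0.0 m³/s; ΣQ_DR = 234.7 m³/s, peak = 49.0 m³/s.
Runoff depth d = ΣQ_DR·Δt / A = 234.7 × 21600 / (845 km²) = 5.999 mm.
The 1-cm UH is the DRH scaled by (10 mm)/d, so U_p = 49.0 × 10/5.999 = 81.7 m³/s.

U_p ≈ 81.7 m³/s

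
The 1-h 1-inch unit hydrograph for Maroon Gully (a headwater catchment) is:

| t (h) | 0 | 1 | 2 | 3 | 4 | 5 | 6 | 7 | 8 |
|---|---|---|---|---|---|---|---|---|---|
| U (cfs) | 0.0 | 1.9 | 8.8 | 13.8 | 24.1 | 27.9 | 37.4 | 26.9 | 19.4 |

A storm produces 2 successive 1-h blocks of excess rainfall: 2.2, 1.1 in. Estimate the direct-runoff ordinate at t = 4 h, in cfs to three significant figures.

By discrete convolution, Q_j = Σ (P_i / 1 in) · U_{j−i}.
At t = 4 h (j=4): Q = (2.2/1)·24.1 + (1.1/1)·13.8 = 68.2 cfs.

Q ≈ 68.2 cfs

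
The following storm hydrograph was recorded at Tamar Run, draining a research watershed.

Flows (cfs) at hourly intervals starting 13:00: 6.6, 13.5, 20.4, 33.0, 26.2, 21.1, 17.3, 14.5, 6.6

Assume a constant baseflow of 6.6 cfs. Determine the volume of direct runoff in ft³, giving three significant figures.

Direct-runoff ordinates (Q − Q_b): 0.0, 6.9, 13.8, 26.4, 19.6, 14.5, 10.7, 7.9, 0.0 cfs.
ΣQ_DR = 99.80 cfs.
With Δt = 1 h = 3600 s, V = ΣQ_DR · Δt = 99.80 × 3600 = 3.59 × 10^5 ft³.

V ≈ 3.59 × 10^5 ft³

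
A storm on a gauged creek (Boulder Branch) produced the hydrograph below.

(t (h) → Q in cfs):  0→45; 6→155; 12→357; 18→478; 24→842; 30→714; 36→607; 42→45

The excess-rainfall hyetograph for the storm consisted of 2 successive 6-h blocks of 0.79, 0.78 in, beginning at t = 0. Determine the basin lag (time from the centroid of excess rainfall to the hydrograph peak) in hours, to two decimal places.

t_L ≈ 18.02 h

Centroid of excess rainfall: t_c = Σ P_i·t̄_i / ΣP_i = 5.9809 h (block centres at 3, 9 h).
Hydrograph peak occurs at t = 24 h, so basin lag t_L = 24 − 5.9809 = 18.02 h.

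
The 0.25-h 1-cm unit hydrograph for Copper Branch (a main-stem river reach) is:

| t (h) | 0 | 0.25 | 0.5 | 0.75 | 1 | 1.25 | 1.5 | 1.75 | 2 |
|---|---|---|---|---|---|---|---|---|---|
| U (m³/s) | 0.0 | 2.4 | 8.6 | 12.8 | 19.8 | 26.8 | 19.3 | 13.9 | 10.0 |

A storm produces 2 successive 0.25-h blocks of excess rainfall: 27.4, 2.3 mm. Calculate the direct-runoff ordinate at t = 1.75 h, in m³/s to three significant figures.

By discrete convolution, Q_j = Σ (P_i / 10 mm) · U_{j−i}.
At t = 1.75 h (j=7): Q = (27.4/10)·13.9 + (2.3/10)·19.3 = 42.5 m³/s.

Q ≈ 42.5 m³/s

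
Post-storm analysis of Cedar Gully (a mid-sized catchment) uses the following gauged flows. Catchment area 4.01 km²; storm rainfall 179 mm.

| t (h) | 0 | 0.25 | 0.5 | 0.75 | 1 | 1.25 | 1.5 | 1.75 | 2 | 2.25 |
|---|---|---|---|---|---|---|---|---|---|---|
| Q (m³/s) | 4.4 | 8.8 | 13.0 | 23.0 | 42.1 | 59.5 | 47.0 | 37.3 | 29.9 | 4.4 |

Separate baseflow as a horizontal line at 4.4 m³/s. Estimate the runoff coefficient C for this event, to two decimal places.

ΣQ_DR = 225.4 m³/s; V = ΣQ_DR·Δt = 2.029 × 10^5 m³.
Runoff depth d = V / A = 50.59 mm.
C = d / P = 50.59 / 179 = 0.28.

C ≈ 0.28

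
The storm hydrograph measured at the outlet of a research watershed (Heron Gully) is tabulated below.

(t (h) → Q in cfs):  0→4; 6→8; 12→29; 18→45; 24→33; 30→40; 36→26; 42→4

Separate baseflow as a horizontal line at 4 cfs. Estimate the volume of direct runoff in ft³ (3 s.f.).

Direct-runoff ordinates (Q − Q_b): 0.0, 4.0, 25.0, 41.0, 29.0, 36.0, 22.0, 0.0 cfs.
ΣQ_DR = 157.0 cfs.
With Δt = 6 h = 21600 s, V = ΣQ_DR · Δt = 157.0 × 21600 = 3.39 × 10^6 ft³.

V ≈ 3.39 × 10^6 ft³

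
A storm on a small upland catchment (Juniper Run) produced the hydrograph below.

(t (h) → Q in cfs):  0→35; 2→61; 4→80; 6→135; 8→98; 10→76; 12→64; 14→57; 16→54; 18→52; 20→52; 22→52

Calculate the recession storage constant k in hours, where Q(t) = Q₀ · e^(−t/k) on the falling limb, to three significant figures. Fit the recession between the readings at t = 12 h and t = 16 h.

k ≈ 23.5 h

On the falling limb, Q drops from 64 to 54 cfs between t = 12 h and t = 16 h (Δt = 4 h).
k = −Δt / ln(Q₂/Q₁) = −4 / ln(54/64) = 23.5 h.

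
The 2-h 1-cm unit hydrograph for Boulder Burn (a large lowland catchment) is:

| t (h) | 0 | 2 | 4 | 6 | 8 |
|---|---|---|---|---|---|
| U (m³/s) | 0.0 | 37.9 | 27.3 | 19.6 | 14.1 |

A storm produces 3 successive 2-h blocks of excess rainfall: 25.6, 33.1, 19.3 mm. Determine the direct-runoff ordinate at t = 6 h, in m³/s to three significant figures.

Q ≈ 214 m³/s

By discrete convolution, Q_j = Σ (P_i / 10 mm) · U_{j−i}.
At t = 6 h (j=3): Q = (25.6/10)·19.6 + (33.1/10)·27.3 + (19.3/10)·37.9 = 214 m³/s.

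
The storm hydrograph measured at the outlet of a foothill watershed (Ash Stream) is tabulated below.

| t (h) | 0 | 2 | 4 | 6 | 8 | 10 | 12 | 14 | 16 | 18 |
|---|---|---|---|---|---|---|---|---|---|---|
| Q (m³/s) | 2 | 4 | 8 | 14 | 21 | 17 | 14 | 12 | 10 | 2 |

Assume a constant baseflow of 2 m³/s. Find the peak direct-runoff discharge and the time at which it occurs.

Subtracting baseflow gives direct-runoff ordinates: 0.0, 2.0, 6.0, 12.0, 19.0, 15.0, 12.0, 10.0, 8.0, 0.0 m³/s.
The maximum is 19.0 m³/s, occurring at the reading for t = 8 h.

Q_p = 19.0 m³/s at t = 8 h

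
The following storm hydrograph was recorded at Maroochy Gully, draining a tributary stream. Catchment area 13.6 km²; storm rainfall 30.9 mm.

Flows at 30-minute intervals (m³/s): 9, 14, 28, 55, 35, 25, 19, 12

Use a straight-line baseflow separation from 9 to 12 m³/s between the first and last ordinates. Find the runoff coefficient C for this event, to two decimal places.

ΣQ_DR = 113.0 m³/s; V = ΣQ_DR·Δt = 2.034 × 10^5 m³.
Runoff depth d = V / A = 14.96 mm.
C = d / P = 14.96 / 30.9 = 0.48.

C ≈ 0.48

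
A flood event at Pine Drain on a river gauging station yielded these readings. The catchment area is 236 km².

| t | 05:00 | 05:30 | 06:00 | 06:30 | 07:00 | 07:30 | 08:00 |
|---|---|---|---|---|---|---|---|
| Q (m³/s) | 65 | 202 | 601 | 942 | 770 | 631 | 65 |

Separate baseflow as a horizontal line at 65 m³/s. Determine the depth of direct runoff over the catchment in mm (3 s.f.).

Direct runoff: 0.0, 137.0, 536.0, 877.0, 705.0, 566.0, 0.0 m³/s; ΣQ_DR = 2821 m³/s.
V = ΣQ_DR · Δt = 2821 × 1800 s = 5.078 × 10^6 m³.
Over A = 236 km², depth = V / A = 21.5 mm.

d ≈ 21.5 mm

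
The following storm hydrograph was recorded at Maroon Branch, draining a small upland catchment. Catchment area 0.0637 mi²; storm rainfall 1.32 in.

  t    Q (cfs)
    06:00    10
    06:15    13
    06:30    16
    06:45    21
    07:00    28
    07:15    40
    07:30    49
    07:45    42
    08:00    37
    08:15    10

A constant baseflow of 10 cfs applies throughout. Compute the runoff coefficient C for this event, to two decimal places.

C ≈ 0.76

ΣQ_DR = 166.0 cfs; V = ΣQ_DR·Δt = 1.494 × 10^5 ft³.
Runoff depth d = V / A = 1.010 in.
C = d / P = 1.010 / 1.32 = 0.76.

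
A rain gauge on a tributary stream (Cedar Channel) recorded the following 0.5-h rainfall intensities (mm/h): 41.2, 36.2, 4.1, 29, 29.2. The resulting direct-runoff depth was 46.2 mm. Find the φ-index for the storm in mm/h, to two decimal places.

φ ≈ 10.80 mm/h

Only the 4 blocks with intensity above φ contribute runoff: 41.2, 36.2, 29, 29.2 mm/h.
Σ(I−φ)·Δt = d  ⇒  (41.2+36.2+29+29.2 − 4φ)·0.5 = 46.2
φ = (135.6 − 46.2/0.5) / 4 = 10.80 mm/h.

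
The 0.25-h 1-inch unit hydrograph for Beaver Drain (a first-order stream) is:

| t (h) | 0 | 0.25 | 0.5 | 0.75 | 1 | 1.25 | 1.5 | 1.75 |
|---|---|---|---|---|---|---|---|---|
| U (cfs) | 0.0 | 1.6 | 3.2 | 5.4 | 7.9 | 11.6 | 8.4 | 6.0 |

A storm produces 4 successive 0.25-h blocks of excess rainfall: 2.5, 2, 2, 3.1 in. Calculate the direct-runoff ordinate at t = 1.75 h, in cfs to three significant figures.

By discrete convolution, Q_j = Σ (P_i / 1 in) · U_{j−i}.
At t = 1.75 h (j=7): Q = (2.5/1)·6.0 + (2/1)·8.4 + (2/1)·11.6 + (3.1/1)·7.9 = 79.5 cfs.

Q ≈ 79.5 cfs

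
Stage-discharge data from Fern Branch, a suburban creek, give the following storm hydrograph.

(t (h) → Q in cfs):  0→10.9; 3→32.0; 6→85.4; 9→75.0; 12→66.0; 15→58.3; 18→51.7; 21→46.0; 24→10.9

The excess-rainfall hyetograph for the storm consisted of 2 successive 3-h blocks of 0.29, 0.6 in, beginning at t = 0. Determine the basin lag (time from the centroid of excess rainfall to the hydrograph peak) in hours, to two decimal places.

Centroid of excess rainfall: t_c = Σ P_i·t̄_i / ΣP_i = 3.5225 h (block centres at 1.5, 4.5 h).
Hydrograph peak occurs at t = 6 h, so basin lag t_L = 6 − 3.5225 = 2.48 h.

t_L ≈ 2.48 h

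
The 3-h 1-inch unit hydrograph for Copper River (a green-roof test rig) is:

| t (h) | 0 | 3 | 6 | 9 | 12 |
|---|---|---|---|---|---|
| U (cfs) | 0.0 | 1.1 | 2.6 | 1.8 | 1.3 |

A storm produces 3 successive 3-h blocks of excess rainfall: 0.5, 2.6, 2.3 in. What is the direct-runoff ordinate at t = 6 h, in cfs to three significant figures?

By discrete convolution, Q_j = Σ (P_i / 1 in) · U_{j−i}.
At t = 6 h (j=2): Q = (0.5/1)·2.6 + (2.6/1)·1.1 + (2.3/1)·0.0 = 4.16 cfs.

Q ≈ 4.16 cfs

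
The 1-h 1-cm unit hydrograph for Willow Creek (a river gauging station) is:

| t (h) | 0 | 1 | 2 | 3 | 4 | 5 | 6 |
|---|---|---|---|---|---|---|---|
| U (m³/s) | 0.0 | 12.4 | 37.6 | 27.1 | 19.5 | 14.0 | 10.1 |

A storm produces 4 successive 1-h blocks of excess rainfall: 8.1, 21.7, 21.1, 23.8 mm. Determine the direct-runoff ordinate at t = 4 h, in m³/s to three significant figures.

By discrete convolution, Q_j = Σ (P_i / 10 mm) · U_{j−i}.
At t = 4 h (j=4): Q = (8.1/10)·19.5 + (21.7/10)·27.1 + (21.1/10)·37.6 + (23.8/10)·12.4 = 183 m³/s.

Q ≈ 183 m³/s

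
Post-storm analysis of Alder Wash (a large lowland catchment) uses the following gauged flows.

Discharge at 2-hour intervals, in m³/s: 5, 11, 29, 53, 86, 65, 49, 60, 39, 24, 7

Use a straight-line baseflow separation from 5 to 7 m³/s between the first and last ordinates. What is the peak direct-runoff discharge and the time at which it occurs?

Q_p = 80.20 m³/s at t = 8 h

Subtracting baseflow gives direct-runoff ordinates: 0.00, 5.80, 23.60, 47.40, 80.20, 59.00, 42.80, 53.60, 32.40, 17.20, 0.00 m³/s.
The maximum is 80.20 m³/s, occurring at the reading for t = 8 h.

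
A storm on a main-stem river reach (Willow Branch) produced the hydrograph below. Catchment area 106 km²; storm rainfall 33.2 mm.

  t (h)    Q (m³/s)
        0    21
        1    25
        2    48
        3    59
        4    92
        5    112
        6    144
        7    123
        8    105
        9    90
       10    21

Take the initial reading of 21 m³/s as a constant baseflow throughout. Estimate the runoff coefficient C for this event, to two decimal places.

ΣQ_DR = 609.0 m³/s; V = ΣQ_DR·Δt = 2.192 × 10^6 m³.
Runoff depth d = V / A = 20.68 mm.
C = d / P = 20.68 / 33.2 = 0.62.

C ≈ 0.62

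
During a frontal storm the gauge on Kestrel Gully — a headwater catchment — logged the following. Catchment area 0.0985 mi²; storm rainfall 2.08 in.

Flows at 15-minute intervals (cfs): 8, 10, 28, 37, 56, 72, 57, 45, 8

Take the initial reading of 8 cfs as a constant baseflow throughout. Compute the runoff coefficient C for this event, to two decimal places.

C ≈ 0.47

ΣQ_DR = 249.0 cfs; V = ΣQ_DR·Δt = 2.241 × 10^5 ft³.
Runoff depth d = V / A = 0.9793 in.
C = d / P = 0.9793 / 2.08 = 0.47.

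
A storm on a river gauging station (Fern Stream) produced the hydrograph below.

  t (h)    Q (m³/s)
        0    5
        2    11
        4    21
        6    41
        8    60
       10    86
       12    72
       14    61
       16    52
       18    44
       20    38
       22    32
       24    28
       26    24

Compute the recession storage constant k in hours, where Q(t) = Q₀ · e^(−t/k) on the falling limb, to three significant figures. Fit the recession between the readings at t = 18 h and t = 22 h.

On the falling limb, Q drops from 44 to 32 m³/s between t = 18 h and t = 22 h (Δt = 4 h).
k = −Δt / ln(Q₂/Q₁) = −4 / ln(32/44) = 12.6 h.

k ≈ 12.6 h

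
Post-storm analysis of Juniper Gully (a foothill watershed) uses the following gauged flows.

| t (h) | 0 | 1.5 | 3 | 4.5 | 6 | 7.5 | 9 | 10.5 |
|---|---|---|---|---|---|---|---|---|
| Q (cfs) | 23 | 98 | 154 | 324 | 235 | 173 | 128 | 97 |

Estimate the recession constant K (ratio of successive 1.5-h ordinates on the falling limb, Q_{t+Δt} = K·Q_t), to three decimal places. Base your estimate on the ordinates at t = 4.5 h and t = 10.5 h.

Using the recession-limb readings at t = 4.5 h and t = 10.5 h: Q falls from 324 to 97 cfs over 4 intervals.
K = (Q₂/Q₁)^(1/4) = (97/324)^(1/4) = 0.740.

K ≈ 0.740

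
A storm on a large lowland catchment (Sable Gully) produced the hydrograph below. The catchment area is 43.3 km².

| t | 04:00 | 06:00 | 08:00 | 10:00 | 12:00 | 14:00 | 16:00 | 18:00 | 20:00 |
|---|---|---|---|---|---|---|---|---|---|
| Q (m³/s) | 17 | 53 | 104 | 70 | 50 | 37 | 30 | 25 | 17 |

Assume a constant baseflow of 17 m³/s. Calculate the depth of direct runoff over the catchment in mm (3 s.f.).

Direct runoff: 0.0, 36.0, 87.0, 53.0, 33.0, 20.0, 13.0, 8.0, 0.0 m³/s; ΣQ_DR = 250.0 m³/s.
V = ΣQ_DR · Δt = 250.0 × 7200 s = 1.800 × 10^6 m³.
Over A = 43.3 km², depth = V / A = 41.6 mm.

d ≈ 41.6 mm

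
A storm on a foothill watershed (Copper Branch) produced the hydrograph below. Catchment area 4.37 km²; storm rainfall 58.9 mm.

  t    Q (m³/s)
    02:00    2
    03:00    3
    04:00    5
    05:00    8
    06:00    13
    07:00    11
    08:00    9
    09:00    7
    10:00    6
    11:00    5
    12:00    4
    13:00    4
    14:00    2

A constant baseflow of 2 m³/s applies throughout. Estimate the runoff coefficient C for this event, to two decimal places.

C ≈ 0.74

ΣQ_DR = 53.00 m³/s; V = ΣQ_DR·Δt = 1.908 × 10^5 m³.
Runoff depth d = V / A = 43.66 mm.
C = d / P = 43.66 / 58.9 = 0.74.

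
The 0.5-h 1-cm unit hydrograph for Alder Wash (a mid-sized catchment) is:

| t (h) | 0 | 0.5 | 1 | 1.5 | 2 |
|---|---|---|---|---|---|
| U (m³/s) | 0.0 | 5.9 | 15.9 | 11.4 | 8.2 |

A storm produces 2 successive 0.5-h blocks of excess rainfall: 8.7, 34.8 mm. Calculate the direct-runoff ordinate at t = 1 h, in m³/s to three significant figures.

Q ≈ 34.4 m³/s

By discrete convolution, Q_j = Σ (P_i / 10 mm) · U_{j−i}.
At t = 1 h (j=2): Q = (8.7/10)·15.9 + (34.8/10)·5.9 = 34.4 m³/s.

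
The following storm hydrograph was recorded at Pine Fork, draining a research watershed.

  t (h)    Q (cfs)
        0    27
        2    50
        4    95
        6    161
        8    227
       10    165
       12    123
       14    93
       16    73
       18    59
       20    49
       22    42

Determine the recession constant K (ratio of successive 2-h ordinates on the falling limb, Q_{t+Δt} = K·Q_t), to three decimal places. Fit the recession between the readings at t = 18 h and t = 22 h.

Using the recession-limb readings at t = 18 h and t = 22 h: Q falls from 59 to 42 cfs over 2 intervals.
K = (Q₂/Q₁)^(1/2) = (42/59)^(1/2) = 0.844.

K ≈ 0.844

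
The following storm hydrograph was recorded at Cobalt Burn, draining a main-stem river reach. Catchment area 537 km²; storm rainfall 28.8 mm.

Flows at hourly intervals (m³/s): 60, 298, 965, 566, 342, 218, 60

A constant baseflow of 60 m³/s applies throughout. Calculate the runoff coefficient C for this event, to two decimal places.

C ≈ 0.49

ΣQ_DR = 2089 m³/s; V = ΣQ_DR·Δt = 7.520 × 10^6 m³.
Runoff depth d = V / A = 14.00 mm.
C = d / P = 14.00 / 28.8 = 0.49.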